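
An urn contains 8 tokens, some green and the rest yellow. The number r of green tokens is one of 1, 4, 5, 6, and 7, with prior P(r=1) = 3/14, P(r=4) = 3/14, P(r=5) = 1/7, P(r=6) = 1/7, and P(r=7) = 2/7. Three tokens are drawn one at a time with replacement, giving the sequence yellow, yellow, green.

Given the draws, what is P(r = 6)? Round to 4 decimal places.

Compute the likelihood of the observed sequence for each case: P(data | r = 1) = (7/8)(7/8)(1/8) = 0.095703; P(data | r = 4) = (4/8)(4/8)(4/8) = 0.125; P(data | r = 5) = (3/8)(3/8)(5/8) = 0.087891; P(data | r = 6) = (2/8)(2/8)(6/8) = 0.046875; P(data | r = 7) = (1/8)(1/8)(7/8) = 0.013672.
Multiplying each by its prior: 3/14 · 0.095703 = 0.020508, 3/14 · 0.125 = 0.026786, 1/7 · 0.087891 = 0.012556, 1/7 · 0.046875 = 0.0066964, 2/7 · 0.013672 = 0.0039062; these sum to 0.070452.
Therefore the posterior P(r = 6 | data) = (0.0066964) / (0.070452) = 0.09505.

0.0950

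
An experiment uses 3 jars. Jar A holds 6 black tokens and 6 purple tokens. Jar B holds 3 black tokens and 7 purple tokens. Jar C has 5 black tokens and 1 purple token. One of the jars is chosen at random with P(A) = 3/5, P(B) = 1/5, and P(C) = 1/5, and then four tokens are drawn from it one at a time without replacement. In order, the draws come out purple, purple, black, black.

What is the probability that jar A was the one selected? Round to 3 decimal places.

0.820

Under each hypothesis, the probability of the observed sequence is: P(data | jar A) = (6/12)(5/11)(6/10)(5/9) = 0.075758; P(data | jar B) = (7/10)(6/9)(3/8)(2/7) = 0.05; P(data | jar C) = (1/6)(0/5) = 0.
The prior-weighted likelihoods are 3/5 · 0.075758 = 0.045455, 1/5 · 0.05 = 0.01, 1/5 · 0 = 0; summing to 0.055455.
By Bayes' rule, P(jar A | data) = (0.045455) / (0.055455) = 0.81967.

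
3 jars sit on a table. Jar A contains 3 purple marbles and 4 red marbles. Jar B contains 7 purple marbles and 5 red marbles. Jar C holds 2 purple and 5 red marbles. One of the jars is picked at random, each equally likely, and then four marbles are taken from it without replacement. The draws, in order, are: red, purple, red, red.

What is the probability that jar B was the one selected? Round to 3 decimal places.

0.134

Under each hypothesis, the probability of the observed sequence is: P(data | jar A) = (4/7)(3/6)(3/5)(2/4) = 0.085714; P(data | jar B) = (5/12)(7/11)(4/10)(3/9) = 0.035354; P(data | jar C) = (5/7)(2/6)(4/5)(3/4) = 0.14286.
Multiplying each by its prior: 1/3 · 0.085714 = 0.028571, 1/3 · 0.035354 = 0.011785, 1/3 · 0.14286 = 0.047619; these sum to 0.087975.
Therefore the posterior P(jar B | data) = (0.011785) / (0.087975) = 0.13395.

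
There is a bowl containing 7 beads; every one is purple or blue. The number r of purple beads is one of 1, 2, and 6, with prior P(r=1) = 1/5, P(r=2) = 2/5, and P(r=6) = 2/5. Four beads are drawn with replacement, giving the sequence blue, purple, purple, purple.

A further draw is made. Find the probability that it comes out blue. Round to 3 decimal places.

0.239

Compute the likelihood of the observed sequence for each case: P(data | r = 1) = (6/7)(1/7)(1/7)(1/7) = 0.002499; P(data | r = 2) = (5/7)(2/7)(2/7)(2/7) = 0.01666; P(data | r = 6) = (1/7)(6/7)(6/7)(6/7) = 0.089963.
The prior-weighted likelihoods are 1/5 · 0.002499 = 0.00049979, 2/5 · 0.01666 = 0.0066639, 2/5 · 0.089963 = 0.035985; with total 0.043149.
The posterior is then P(r = 1 | data) = 0.011583, P(r = 2 | data) = 0.15444, P(r = 6 | data) = 0.83398.
Averaging over the posterior, P(blue next | data) = (6/7)(0.011583) + (5/7)(0.15444) + (1/7)(0.83398) = 0.23938.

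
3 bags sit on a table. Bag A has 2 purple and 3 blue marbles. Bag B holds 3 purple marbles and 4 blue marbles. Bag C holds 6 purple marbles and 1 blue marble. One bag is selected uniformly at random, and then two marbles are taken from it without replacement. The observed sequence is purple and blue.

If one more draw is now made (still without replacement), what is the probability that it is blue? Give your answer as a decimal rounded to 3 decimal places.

Under each hypothesis, the probability of the observed sequence is: P(data | bag A) = (2/5)(3/4) = 3/10; P(data | bag B) = (3/7)(4/6) = 2/7; P(data | bag C) = (6/7)(1/6) = 1/7.
Weighting by the prior gives 1/3 · 3/10 = 1/10, 1/3 · 2/7 = 2/21, 1/3 · 1/7 = 1/21; summing to 17/70.
Normalising, the posterior is P(bag A | data) = 7/17, P(bag B | data) = 20/51, P(bag C | data) = 10/51.
Averaging over the posterior, P(blue next | data) = (2/3)(7/17) + (3/5)(20/51) + (0)(10/51) = 26/51.

0.510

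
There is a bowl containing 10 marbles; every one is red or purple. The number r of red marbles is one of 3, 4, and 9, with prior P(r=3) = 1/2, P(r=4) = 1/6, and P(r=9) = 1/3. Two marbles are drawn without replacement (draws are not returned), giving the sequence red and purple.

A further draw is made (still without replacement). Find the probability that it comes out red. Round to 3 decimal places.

0.407

Compute the likelihood of the observed sequence for each case: P(data | r = 3) = (3/10)(7/9) = 7/30; P(data | r = 4) = (4/10)(6/9) = 4/15; P(data | r = 9) = (9/10)(1/9) = 1/10.
The prior-weighted likelihoods are 1/2 · 7/30 = 7/60, 1/6 · 4/15 = 2/45, 1/3 · 1/10 = 1/30; with total 7/36.
The posterior is then P(r = 3 | data) = 3/5, P(r = 4 | data) = 8/35, P(r = 9 | data) = 6/35.
So P(red next | data) = Σ P(red next | H) P(H | data) = (1/4)(3/5) + (3/8)(8/35) + (1)(6/35) = 57/140.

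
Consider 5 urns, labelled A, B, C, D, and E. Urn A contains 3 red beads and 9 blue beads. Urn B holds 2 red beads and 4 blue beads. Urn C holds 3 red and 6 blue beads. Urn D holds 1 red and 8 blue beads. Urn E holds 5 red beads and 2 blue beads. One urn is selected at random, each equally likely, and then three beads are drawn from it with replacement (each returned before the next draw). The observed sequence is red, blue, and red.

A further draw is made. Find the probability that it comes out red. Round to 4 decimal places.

Under each hypothesis, the probability of the observed sequence is: P(data | urn A) = (3/12)(9/12)(3/12) = 0.046875; P(data | urn B) = (2/6)(4/6)(2/6) = 0.074074; P(data | urn C) = (3/9)(6/9)(3/9) = 0.074074; P(data | urn D) = (1/9)(8/9)(1/9) = 0.010974; P(data | urn E) = (5/7)(2/7)(5/7) = 0.14577.
Multiplying each by its prior: 1/5 · 0.046875 = 0.009375, 1/5 · 0.074074 = 0.014815, 1/5 · 0.074074 = 0.014815, 1/5 · 0.010974 = 0.0021948, 1/5 · 0.14577 = 0.029155; summing to 0.070354.
Normalising, the posterior is P(urn A | data) = 0.13325, P(urn B | data) = 0.21058, P(urn C | data) = 0.21058, P(urn D | data) = 0.031196, P(urn E | data) = 0.4144.
So P(red next | data) = Σ P(red next | H) P(H | data) = (1/4)(0.13325) + (1/3)(0.21058) + (1/3)(0.21058) + (1/9)(0.031196) + (5/7)(0.4144) = 0.47316.

0.4732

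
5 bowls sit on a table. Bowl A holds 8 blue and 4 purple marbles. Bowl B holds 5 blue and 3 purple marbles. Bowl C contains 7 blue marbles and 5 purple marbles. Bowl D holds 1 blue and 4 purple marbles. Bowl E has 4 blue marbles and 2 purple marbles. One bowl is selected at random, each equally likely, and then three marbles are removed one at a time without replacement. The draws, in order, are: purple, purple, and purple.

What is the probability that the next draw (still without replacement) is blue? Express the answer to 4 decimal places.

Under each hypothesis, the probability of the observed sequence is: P(data | bowl A) = (4/12)(3/11)(2/10) = 0.018182; P(data | bowl B) = (3/8)(2/7)(1/6) = 0.017857; P(data | bowl C) = (5/12)(4/11)(3/10) = 0.045455; P(data | bowl D) = (4/5)(3/4)(2/3) = 0.4; P(data | bowl E) = (2/6)(1/5)(0/4) = 0.
Multiplying each by its prior: 1/5 · 0.018182 = 0.0036364, 1/5 · 0.017857 = 0.0035714, 1/5 · 0.045455 = 0.0090909, 1/5 · 0.4 = 0.08, 1/5 · 0 = 0; these sum to 0.096299.
Dividing through by the total gives posterior P(bowl A | data) = 0.037761, P(bowl B | data) = 0.037087, P(bowl C | data) = 0.094403, P(bowl D | data) = 0.83075, P(bowl E | data) = 0.
The predictive probability is P(blue next | data) = (8/9)(0.037761) + (1)(0.037087) + (7/9)(0.094403) + (1/2)(0.83075) = 0.55945.

0.5595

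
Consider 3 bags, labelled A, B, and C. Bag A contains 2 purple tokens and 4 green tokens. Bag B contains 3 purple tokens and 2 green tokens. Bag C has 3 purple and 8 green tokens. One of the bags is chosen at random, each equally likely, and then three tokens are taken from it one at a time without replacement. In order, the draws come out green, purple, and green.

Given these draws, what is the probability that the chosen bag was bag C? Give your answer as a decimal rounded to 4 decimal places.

0.3613

For each hypothesis, P(data | H) works out to: P(data | bag A) = (4/6)(2/5)(3/4) = 1/5; P(data | bag B) = (2/5)(3/4)(1/3) = 1/10; P(data | bag C) = (8/11)(3/10)(7/9) = 28/165.
Multiplying each by its prior: 1/3 · 1/5 = 1/15, 1/3 · 1/10 = 1/30, 1/3 · 28/165 = 28/495; with total 31/198.
Therefore the posterior P(bag C | data) = (28/495) / (31/198) = 56/155.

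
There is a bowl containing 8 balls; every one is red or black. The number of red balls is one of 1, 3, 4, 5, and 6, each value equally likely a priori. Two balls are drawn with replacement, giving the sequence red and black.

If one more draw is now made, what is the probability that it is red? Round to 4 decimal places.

0.5058

The likelihood of the observed sequence under each hypothesis: P(data | r = 1) = (1/8)(7/8) = 7/64; P(data | r = 3) = (3/8)(5/8) = 15/64; P(data | r = 4) = (4/8)(4/8) = 1/4; P(data | r = 5) = (5/8)(3/8) = 15/64; P(data | r = 6) = (6/8)(2/8) = 3/16.
The prior-weighted likelihoods are 1/5 · 7/64 = 7/320, 1/5 · 15/64 = 3/64, 1/5 · 1/4 = 1/20, 1/5 · 15/64 = 3/64, 1/5 · 3/16 = 3/80; with total 13/64.
Dividing through by the total gives posterior P(r = 1 | data) = 7/65, P(r = 3 | data) = 3/13, P(r = 4 | data) = 16/65, P(r = 5 | data) = 3/13, P(r = 6 | data) = 12/65.
So P(red next | data) = Σ P(red next | H) P(H | data) = (1/8)(7/65) + (3/8)(3/13) + (1/2)(16/65) + (5/8)(3/13) + (3/4)(12/65) = 263/520.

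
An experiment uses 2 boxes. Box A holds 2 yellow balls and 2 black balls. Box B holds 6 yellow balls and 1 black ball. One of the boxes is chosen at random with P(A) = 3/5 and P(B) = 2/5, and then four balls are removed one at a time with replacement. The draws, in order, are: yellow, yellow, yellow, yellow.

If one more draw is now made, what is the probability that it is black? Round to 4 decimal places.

Compute the likelihood of the observed sequence for each case: P(data | box A) = (2/4)(2/4)(2/4)(2/4) = 0.0625; P(data | box B) = (6/7)(6/7)(6/7)(6/7) = 0.53978.
The prior-weighted likelihoods are 3/5 · 0.0625 = 0.0375, 2/5 · 0.53978 = 0.21591; summing to 0.25341.
Dividing through by the total gives posterior P(box A | data) = 0.14798, P(box B | data) = 0.85202.
So P(black next | data) = Σ P(black next | H) P(H | data) = (1/2)(0.14798) + (1/7)(0.85202) = 0.19571.

0.1957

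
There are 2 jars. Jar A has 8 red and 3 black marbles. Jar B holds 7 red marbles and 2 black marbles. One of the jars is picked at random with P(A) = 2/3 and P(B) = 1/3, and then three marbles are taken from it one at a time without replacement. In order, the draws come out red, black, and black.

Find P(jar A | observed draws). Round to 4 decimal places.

The likelihood of the observed sequence under each hypothesis: P(data | jar A) = (8/11)(3/10)(2/9) = 0.048485; P(data | jar B) = (7/9)(2/8)(1/7) = 0.027778.
The prior-weighted likelihoods are 2/3 · 0.048485 = 0.032323, 1/3 · 0.027778 = 0.0092593; with total 0.041582.
So P(jar A | data) = (0.032323) / (0.041582) = 0.77733.

0.7773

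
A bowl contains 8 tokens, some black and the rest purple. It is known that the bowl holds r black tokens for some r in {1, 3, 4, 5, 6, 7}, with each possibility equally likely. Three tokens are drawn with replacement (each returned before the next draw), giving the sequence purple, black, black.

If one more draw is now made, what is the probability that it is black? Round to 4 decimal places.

Under each hypothesis, the probability of the observed sequence is: P(data | r = 1) = (7/8)(1/8)(1/8) = 0.013672; P(data | r = 3) = (5/8)(3/8)(3/8) = 0.087891; P(data | r = 4) = (4/8)(4/8)(4/8) = 0.125; P(data | r = 5) = (3/8)(5/8)(5/8) = 0.14648; P(data | r = 6) = (2/8)(6/8)(6/8) = 0.14062; P(data | r = 7) = (1/8)(7/8)(7/8) = 0.095703.
Multiplying each by its prior: 1/6 · 0.013672 = 0.0022786, 1/6 · 0.087891 = 0.014648, 1/6 · 0.125 = 0.020833, 1/6 · 0.14648 = 0.024414, 1/6 · 0.14062 = 0.023438, 1/6 · 0.095703 = 0.015951; with total 0.10156.
Normalising, the posterior is P(r = 1 | data) = 0.022436, P(r = 3 | data) = 0.14423, P(r = 4 | data) = 0.20513, P(r = 5 | data) = 0.24038, P(r = 6 | data) = 0.23077, P(r = 7 | data) = 0.15705.
The predictive probability is P(black next | data) = (1/8)(0.022436) + (3/8)(0.14423) + (1/2)(0.20513) + (5/8)(0.24038) + (3/4)(0.23077) + (7/8)(0.15705) = 0.62019.

0.6202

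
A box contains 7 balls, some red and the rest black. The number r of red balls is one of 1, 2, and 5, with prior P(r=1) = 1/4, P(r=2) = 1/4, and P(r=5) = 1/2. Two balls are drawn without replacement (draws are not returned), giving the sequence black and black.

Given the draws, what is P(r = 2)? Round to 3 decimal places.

0.370

Under each hypothesis, the probability of the observed sequence is: P(data | r = 1) = (6/7)(5/6) = 5/7; P(data | r = 2) = (5/7)(4/6) = 10/21; P(data | r = 5) = (2/7)(1/6) = 1/21.
Weighting by the prior gives 1/4 · 5/7 = 5/28, 1/4 · 10/21 = 5/42, 1/2 · 1/21 = 1/42; summing to 9/28.
Therefore the posterior P(r = 2 | data) = (5/42) / (9/28) = 10/27.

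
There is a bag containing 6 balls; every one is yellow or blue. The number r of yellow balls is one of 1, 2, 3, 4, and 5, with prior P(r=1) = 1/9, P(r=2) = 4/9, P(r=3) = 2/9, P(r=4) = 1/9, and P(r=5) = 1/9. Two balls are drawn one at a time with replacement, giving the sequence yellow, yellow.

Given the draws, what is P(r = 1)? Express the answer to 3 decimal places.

0.013

For each hypothesis, P(data | H) works out to: P(data | r = 1) = (1/6)(1/6) = 1/36; P(data | r = 2) = (2/6)(2/6) = 1/9; P(data | r = 3) = (3/6)(3/6) = 1/4; P(data | r = 4) = (4/6)(4/6) = 4/9; P(data | r = 5) = (5/6)(5/6) = 25/36.
Multiplying each by its prior: 1/9 · 1/36 = 1/324, 4/9 · 1/9 = 4/81, 2/9 · 1/4 = 1/18, 1/9 · 4/9 = 4/81, 1/9 · 25/36 = 25/324; these sum to 19/81.
Hence P(r = 1 | data) = (1/324) / (19/81) = 1/76.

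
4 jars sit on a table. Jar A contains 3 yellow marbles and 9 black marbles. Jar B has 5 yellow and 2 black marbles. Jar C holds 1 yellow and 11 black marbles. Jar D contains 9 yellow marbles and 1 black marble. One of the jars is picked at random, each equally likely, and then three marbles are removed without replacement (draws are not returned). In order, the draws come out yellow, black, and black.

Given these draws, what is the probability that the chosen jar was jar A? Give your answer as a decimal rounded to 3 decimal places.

Compute the likelihood of the observed sequence for each case: P(data | jar A) = (3/12)(9/11)(8/10) = 0.16364; P(data | jar B) = (5/7)(2/6)(1/5) = 0.047619; P(data | jar C) = (1/12)(11/11)(10/10) = 0.083333; P(data | jar D) = (9/10)(1/9)(0/8) = 0.
Multiplying each by its prior: 1/4 · 0.16364 = 0.040909, 1/4 · 0.047619 = 0.011905, 1/4 · 0.083333 = 0.020833, 1/4 · 0 = 0; summing to 0.073647.
Hence P(jar A | data) = (0.040909) / (0.073647) = 0.55547.

0.555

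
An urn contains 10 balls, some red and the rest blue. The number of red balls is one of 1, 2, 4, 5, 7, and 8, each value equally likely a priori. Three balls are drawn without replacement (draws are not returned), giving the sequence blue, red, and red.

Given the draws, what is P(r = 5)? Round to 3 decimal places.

For each hypothesis, P(data | H) works out to: P(data | r = 1) = (9/10)(1/9)(0/8) = 0; P(data | r = 2) = (8/10)(2/9)(1/8) = 1/45; P(data | r = 4) = (6/10)(4/9)(3/8) = 1/10; P(data | r = 5) = (5/10)(5/9)(4/8) = 5/36; P(data | r = 7) = (3/10)(7/9)(6/8) = 7/40; P(data | r = 8) = (2/10)(8/9)(7/8) = 7/45.
Weighting by the prior gives 1/6 · 0 = 0, 1/6 · 1/45 = 1/270, 1/6 · 1/10 = 1/60, 1/6 · 5/36 = 5/216, 1/6 · 7/40 = 7/240, 1/6 · 7/45 = 7/270; summing to 71/720.
Therefore the posterior P(r = 5 | data) = (5/216) / (71/720) = 50/213.

0.235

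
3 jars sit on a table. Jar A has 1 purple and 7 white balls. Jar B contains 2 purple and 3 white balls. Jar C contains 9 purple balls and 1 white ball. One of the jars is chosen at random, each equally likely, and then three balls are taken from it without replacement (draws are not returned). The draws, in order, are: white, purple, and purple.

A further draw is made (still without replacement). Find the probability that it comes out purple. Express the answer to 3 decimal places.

For each hypothesis, P(data | H) works out to: P(data | jar A) = (7/8)(1/7)(0/6) = 0; P(data | jar B) = (3/5)(2/4)(1/3) = 1/10; P(data | jar C) = (1/10)(9/9)(8/8) = 1/10.
The prior-weighted likelihoods are 1/3 · 0 = 0, 1/3 · 1/10 = 1/30, 1/3 · 1/10 = 1/30; with total 1/15.
Dividing through by the total gives posterior P(jar A | data) = 0, P(jar B | data) = 1/2, P(jar C | data) = 1/2.
Averaging over the posterior, P(purple next | data) = (0)(1/2) + (1)(1/2) = 1/2.

0.500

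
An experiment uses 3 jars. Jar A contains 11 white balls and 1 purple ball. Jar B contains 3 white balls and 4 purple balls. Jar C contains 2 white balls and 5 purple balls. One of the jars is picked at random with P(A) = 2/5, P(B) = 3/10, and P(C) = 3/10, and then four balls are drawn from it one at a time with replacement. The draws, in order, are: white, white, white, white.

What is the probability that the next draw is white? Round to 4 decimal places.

0.8956

The likelihood of the observed sequence under each hypothesis: P(data | jar A) = (11/12)(11/12)(11/12)(11/12) = 0.70607; P(data | jar B) = (3/7)(3/7)(3/7)(3/7) = 0.033736; P(data | jar C) = (2/7)(2/7)(2/7)(2/7) = 0.0066639.
The prior-weighted likelihoods are 2/5 · 0.70607 = 0.28243, 3/10 · 0.033736 = 0.010121, 3/10 · 0.0066639 = 0.0019992; summing to 0.29455.
Normalising, the posterior is P(jar A | data) = 0.95885, P(jar B | data) = 0.034361, P(jar C | data) = 0.0067873.
Averaging over the posterior, P(white next | data) = (11/12)(0.95885) + (3/7)(0.034361) + (2/7)(0.0067873) = 0.89561.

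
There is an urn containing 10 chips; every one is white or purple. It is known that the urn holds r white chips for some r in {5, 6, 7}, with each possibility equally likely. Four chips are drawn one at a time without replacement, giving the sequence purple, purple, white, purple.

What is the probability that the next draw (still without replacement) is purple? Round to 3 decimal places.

Under each hypothesis, the probability of the observed sequence is: P(data | r = 5) = (5/10)(4/9)(5/8)(3/7) = 5/84; P(data | r = 6) = (4/10)(3/9)(6/8)(2/7) = 1/35; P(data | r = 7) = (3/10)(2/9)(7/8)(1/7) = 1/120.
Weighting by the prior gives 1/3 · 5/84 = 5/252, 1/3 · 1/35 = 1/105, 1/3 · 1/120 = 1/360; summing to 9/280.
Dividing through by the total gives posterior P(r = 5 | data) = 50/81, P(r = 6 | data) = 8/27, P(r = 7 | data) = 7/81.
The predictive probability is P(purple next | data) = (1/3)(50/81) + (1/6)(8/27) + (0)(7/81) = 62/243.

0.255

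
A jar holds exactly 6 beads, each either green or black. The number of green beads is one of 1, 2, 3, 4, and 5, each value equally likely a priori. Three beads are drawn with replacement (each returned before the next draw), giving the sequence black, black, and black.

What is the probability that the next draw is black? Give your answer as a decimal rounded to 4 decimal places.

0.7252

Under each hypothesis, the probability of the observed sequence is: P(data | r = 1) = (5/6)(5/6)(5/6) = 0.5787; P(data | r = 2) = (4/6)(4/6)(4/6) = 0.2963; P(data | r = 3) = (3/6)(3/6)(3/6) = 0.125; P(data | r = 4) = (2/6)(2/6)(2/6) = 0.037037; P(data | r = 5) = (1/6)(1/6)(1/6) = 0.0046296.
Multiplying each by its prior: 1/5 · 0.5787 = 0.11574, 1/5 · 0.2963 = 0.059259, 1/5 · 0.125 = 0.025, 1/5 · 0.037037 = 0.0074074, 1/5 · 0.0046296 = 0.00092593; summing to 0.20833.
Normalising, the posterior is P(r = 1 | data) = 0.55556, P(r = 2 | data) = 0.28444, P(r = 3 | data) = 0.12, P(r = 4 | data) = 0.035556, P(r = 5 | data) = 0.0044444.
The predictive probability is P(black next | data) = (5/6)(0.55556) + (2/3)(0.28444) + (1/2)(0.12) + (1/3)(0.035556) + (1/6)(0.0044444) = 0.72519.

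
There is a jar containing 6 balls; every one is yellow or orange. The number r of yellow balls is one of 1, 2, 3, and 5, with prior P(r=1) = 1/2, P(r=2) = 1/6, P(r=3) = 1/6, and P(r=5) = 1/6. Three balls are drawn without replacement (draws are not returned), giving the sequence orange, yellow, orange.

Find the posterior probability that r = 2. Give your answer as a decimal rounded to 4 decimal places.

0.2353

The likelihood of the observed sequence under each hypothesis: P(data | r = 1) = (5/6)(1/5)(4/4) = 1/6; P(data | r = 2) = (4/6)(2/5)(3/4) = 1/5; P(data | r = 3) = (3/6)(3/5)(2/4) = 3/20; P(data | r = 5) = (1/6)(5/5)(0/4) = 0.
Weighting by the prior gives 1/2 · 1/6 = 1/12, 1/6 · 1/5 = 1/30, 1/6 · 3/20 = 1/40, 1/6 · 0 = 0; these sum to 17/120.
By Bayes' rule, P(r = 2 | data) = (1/30) / (17/120) = 4/17.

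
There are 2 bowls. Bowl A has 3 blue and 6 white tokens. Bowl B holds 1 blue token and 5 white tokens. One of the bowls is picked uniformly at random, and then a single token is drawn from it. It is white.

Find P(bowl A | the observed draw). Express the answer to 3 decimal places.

0.444

The likelihood of this draw under each hypothesis: P(data | bowl A) = (6/9) = 2/3; P(data | bowl B) = (5/6) = 5/6.
Multiplying each by its prior: 1/2 · 2/3 = 1/3, 1/2 · 5/6 = 5/12; these sum to 3/4.
Hence P(bowl A | data) = (1/3) / (3/4) = 4/9.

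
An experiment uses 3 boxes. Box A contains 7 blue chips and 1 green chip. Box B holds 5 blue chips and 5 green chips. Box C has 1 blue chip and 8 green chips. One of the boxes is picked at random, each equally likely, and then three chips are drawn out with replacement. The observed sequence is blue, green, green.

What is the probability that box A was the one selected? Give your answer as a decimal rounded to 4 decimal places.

For each hypothesis, P(data | H) works out to: P(data | box A) = (7/8)(1/8)(1/8) = 0.013672; P(data | box B) = (5/10)(5/10)(5/10) = 0.125; P(data | box C) = (1/9)(8/9)(8/9) = 0.087791.
The prior-weighted likelihoods are 1/3 · 0.013672 = 0.0045573, 1/3 · 0.125 = 0.041667, 1/3 · 0.087791 = 0.029264; summing to 0.075488.
By Bayes' rule, P(box A | data) = (0.0045573) / (0.075488) = 0.060371.

0.0604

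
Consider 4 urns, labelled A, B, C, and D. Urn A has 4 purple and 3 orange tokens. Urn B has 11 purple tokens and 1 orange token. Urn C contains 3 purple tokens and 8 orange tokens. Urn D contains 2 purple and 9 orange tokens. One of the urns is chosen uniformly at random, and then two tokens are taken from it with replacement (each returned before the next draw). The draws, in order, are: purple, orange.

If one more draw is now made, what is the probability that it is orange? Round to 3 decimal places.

The likelihood of the observed sequence under each hypothesis: P(data | urn A) = (4/7)(3/7) = 0.2449; P(data | urn B) = (11/12)(1/12) = 0.076389; P(data | urn C) = (3/11)(8/11) = 0.19835; P(data | urn D) = (2/11)(9/11) = 0.14876.
Multiplying each by its prior: 1/4 · 0.2449 = 0.061224, 1/4 · 0.076389 = 0.019097, 1/4 · 0.19835 = 0.049587, 1/4 · 0.14876 = 0.03719; these sum to 0.1671.
Normalising, the posterior is P(urn A | data) = 0.3664, P(urn B | data) = 0.11429, P(urn C | data) = 0.29675, P(urn D | data) = 0.22256.
The predictive probability is P(orange next | data) = (3/7)(0.3664) + (1/12)(0.11429) + (8/11)(0.29675) + (9/11)(0.22256) = 0.56447.

0.564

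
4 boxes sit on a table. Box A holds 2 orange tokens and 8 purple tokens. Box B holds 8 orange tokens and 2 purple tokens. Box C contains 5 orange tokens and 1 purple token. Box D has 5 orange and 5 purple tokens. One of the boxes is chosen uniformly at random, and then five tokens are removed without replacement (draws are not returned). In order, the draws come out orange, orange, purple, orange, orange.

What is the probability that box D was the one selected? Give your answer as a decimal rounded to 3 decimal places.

For each hypothesis, P(data | H) works out to: P(data | box A) = (2/10)(1/9)(8/8)(0/7) = 0; P(data | box B) = (8/10)(7/9)(2/8)(6/7)(5/6) = 0.11111; P(data | box C) = (5/6)(4/5)(1/4)(3/3)(2/2) = 0.16667; P(data | box D) = (5/10)(4/9)(5/8)(3/7)(2/6) = 0.019841.
The prior-weighted likelihoods are 1/4 · 0 = 0, 1/4 · 0.11111 = 0.027778, 1/4 · 0.16667 = 0.041667, 1/4 · 0.019841 = 0.0049603; with total 0.074405.
By Bayes' rule, P(box D | data) = (0.0049603) / (0.074405) = 0.066667.

0.067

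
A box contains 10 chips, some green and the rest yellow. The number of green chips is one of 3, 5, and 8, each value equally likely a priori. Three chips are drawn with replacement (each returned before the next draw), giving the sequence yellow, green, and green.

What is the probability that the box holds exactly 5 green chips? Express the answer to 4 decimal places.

Compute the likelihood of the observed sequence for each case: P(data | r = 3) = (7/10)(3/10)(3/10) = 63/1000; P(data | r = 5) = (5/10)(5/10)(5/10) = 1/8; P(data | r = 8) = (2/10)(8/10)(8/10) = 16/125.
The prior-weighted likelihoods are 1/3 · 63/1000 = 21/1000, 1/3 · 1/8 = 1/24, 1/3 · 16/125 = 16/375; summing to 79/750.
Hence P(r = 5 | data) = (1/24) / (79/750) = 125/316.

0.3956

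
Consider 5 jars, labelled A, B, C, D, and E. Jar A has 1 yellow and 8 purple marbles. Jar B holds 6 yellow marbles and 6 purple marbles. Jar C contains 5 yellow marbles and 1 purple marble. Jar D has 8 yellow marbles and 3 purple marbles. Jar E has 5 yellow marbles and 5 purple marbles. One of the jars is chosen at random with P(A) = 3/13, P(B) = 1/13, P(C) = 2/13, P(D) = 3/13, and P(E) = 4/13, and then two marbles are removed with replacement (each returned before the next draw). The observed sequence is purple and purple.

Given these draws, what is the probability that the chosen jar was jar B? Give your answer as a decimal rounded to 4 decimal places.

For each hypothesis, P(data | H) works out to: P(data | jar A) = (8/9)(8/9) = 0.79012; P(data | jar B) = (6/12)(6/12) = 0.25; P(data | jar C) = (1/6)(1/6) = 0.027778; P(data | jar D) = (3/11)(3/11) = 0.07438; P(data | jar E) = (5/10)(5/10) = 0.25.
Weighting by the prior gives 3/13 · 0.79012 = 0.18234, 1/13 · 0.25 = 0.019231, 2/13 · 0.027778 = 0.0042735, 3/13 · 0.07438 = 0.017165, 4/13 · 0.25 = 0.076923; with total 0.29993.
Therefore the posterior P(jar B | data) = (0.019231) / (0.29993) = 0.064118.

0.0641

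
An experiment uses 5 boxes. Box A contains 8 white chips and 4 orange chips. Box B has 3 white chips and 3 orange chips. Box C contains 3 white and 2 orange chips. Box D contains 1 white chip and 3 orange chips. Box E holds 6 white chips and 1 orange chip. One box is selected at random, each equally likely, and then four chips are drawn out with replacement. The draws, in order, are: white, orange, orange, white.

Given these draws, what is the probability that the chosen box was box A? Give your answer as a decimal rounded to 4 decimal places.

Compute the likelihood of the observed sequence for each case: P(data | box A) = (8/12)(4/12)(4/12)(8/12) = 0.049383; P(data | box B) = (3/6)(3/6)(3/6)(3/6) = 0.0625; P(data | box C) = (3/5)(2/5)(2/5)(3/5) = 0.0576; P(data | box D) = (1/4)(3/4)(3/4)(1/4) = 0.035156; P(data | box E) = (6/7)(1/7)(1/7)(6/7) = 0.014994.
The prior-weighted likelihoods are 1/5 · 0.049383 = 0.0098765, 1/5 · 0.0625 = 0.0125, 1/5 · 0.0576 = 0.01152, 1/5 · 0.035156 = 0.0070313, 1/5 · 0.014994 = 0.0029988; with total 0.043927.
So P(box A | data) = (0.0098765) / (0.043927) = 0.22484.

0.2248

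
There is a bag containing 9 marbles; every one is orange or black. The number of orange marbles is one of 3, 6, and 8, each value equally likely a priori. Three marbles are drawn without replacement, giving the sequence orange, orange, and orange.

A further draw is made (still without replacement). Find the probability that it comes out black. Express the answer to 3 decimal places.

Compute the likelihood of the observed sequence for each case: P(data | r = 3) = (3/9)(2/8)(1/7) = 1/84; P(data | r = 6) = (6/9)(5/8)(4/7) = 5/21; P(data | r = 8) = (8/9)(7/8)(6/7) = 2/3.
Multiplying each by its prior: 1/3 · 1/84 = 1/252, 1/3 · 5/21 = 5/63, 1/3 · 2/3 = 2/9; summing to 11/36.
Normalising, the posterior is P(r = 3 | data) = 1/77, P(r = 6 | data) = 20/77, P(r = 8 | data) = 8/11.
So P(black next | data) = Σ P(black next | H) P(H | data) = (1)(1/77) + (1/2)(20/77) + (1/6)(8/11) = 61/231.

0.264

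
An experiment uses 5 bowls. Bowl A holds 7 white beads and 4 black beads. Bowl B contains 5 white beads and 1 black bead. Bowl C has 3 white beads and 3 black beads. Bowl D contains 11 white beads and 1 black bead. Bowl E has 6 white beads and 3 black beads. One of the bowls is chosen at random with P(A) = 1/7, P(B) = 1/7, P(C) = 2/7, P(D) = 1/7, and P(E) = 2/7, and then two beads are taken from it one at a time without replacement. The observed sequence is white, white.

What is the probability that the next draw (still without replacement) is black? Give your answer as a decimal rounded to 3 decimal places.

0.346

Compute the likelihood of the observed sequence for each case: P(data | bowl A) = (7/11)(6/10) = 0.38182; P(data | bowl B) = (5/6)(4/5) = 0.66667; P(data | bowl C) = (3/6)(2/5) = 0.2; P(data | bowl D) = (11/12)(10/11) = 0.83333; P(data | bowl E) = (6/9)(5/8) = 0.41667.
The prior-weighted likelihoods are 1/7 · 0.38182 = 0.054545, 1/7 · 0.66667 = 0.095238, 2/7 · 0.2 = 0.057143, 1/7 · 0.83333 = 0.11905, 2/7 · 0.41667 = 0.11905; summing to 0.44502.
Normalising, the posterior is P(bowl A | data) = 0.12257, P(bowl B | data) = 0.21401, P(bowl C | data) = 0.1284, P(bowl D | data) = 0.26751, P(bowl E | data) = 0.26751.
The predictive probability is P(black next | data) = (4/9)(0.12257) + (1/4)(0.21401) + (3/4)(0.1284) + (1/10)(0.26751) + (3/7)(0.26751) = 0.34568.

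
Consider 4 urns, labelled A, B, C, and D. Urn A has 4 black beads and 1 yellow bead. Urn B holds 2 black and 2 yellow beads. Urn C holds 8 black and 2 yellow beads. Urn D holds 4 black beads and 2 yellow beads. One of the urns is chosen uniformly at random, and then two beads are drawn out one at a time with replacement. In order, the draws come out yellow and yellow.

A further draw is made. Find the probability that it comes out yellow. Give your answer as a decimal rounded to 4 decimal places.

0.4036

Under each hypothesis, the probability of the observed sequence is: P(data | urn A) = (1/5)(1/5) = 0.04; P(data | urn B) = (2/4)(2/4) = 0.25; P(data | urn C) = (2/10)(2/10) = 0.04; P(data | urn D) = (2/6)(2/6) = 0.11111.
Weighting by the prior gives 1/4 · 0.04 = 0.01, 1/4 · 0.25 = 0.0625, 1/4 · 0.04 = 0.01, 1/4 · 0.11111 = 0.027778; these sum to 0.11028.
Dividing through by the total gives posterior P(urn A | data) = 0.09068, P(urn B | data) = 0.56675, P(urn C | data) = 0.09068, P(urn D | data) = 0.25189.
The predictive probability is P(yellow next | data) = (1/5)(0.09068) + (1/2)(0.56675) + (1/5)(0.09068) + (1/3)(0.25189) = 0.40361.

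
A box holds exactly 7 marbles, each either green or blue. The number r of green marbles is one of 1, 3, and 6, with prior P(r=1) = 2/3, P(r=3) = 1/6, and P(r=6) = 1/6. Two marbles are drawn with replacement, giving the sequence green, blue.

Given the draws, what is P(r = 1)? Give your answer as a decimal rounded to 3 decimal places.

Compute the likelihood of the observed sequence for each case: P(data | r = 1) = (1/7)(6/7) = 6/49; P(data | r = 3) = (3/7)(4/7) = 12/49; P(data | r = 6) = (6/7)(1/7) = 6/49.
Multiplying each by its prior: 2/3 · 6/49 = 4/49, 1/6 · 12/49 = 2/49, 1/6 · 6/49 = 1/49; these sum to 1/7.
Therefore the posterior P(r = 1 | data) = (4/49) / (1/7) = 4/7.

0.571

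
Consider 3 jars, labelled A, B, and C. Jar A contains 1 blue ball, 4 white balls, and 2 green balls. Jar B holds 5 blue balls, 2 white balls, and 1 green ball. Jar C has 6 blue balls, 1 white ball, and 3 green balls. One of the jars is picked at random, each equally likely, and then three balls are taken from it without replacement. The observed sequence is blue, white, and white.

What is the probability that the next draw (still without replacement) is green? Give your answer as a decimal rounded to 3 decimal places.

Compute the likelihood of the observed sequence for each case: P(data | jar A) = (1/7)(4/6)(3/5) = 0.057143; P(data | jar B) = (5/8)(2/7)(1/6) = 0.029762; P(data | jar C) = (6/10)(1/9)(0/8) = 0.
The prior-weighted likelihoods are 1/3 · 0.057143 = 0.019048, 1/3 · 0.029762 = 0.0099206, 1/3 · 0 = 0; with total 0.028968.
Dividing through by the total gives posterior P(jar A | data) = 0.65753, P(jar B | data) = 0.34247, P(jar C | data) = 0.
So P(green next | data) = Σ P(green next | H) P(H | data) = (1/2)(0.65753) + (1/5)(0.34247) = 0.39726.

0.397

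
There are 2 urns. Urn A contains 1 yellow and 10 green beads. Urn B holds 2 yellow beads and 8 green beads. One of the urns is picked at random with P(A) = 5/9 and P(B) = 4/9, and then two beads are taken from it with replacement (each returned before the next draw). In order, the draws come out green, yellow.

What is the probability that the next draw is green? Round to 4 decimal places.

0.8428

Compute the likelihood of the observed sequence for each case: P(data | urn A) = (10/11)(1/11) = 0.082645; P(data | urn B) = (8/10)(2/10) = 0.16.
The prior-weighted likelihoods are 5/9 · 0.082645 = 0.045914, 4/9 · 0.16 = 0.071111; with total 0.11702.
Dividing through by the total gives posterior P(urn A | data) = 0.39234, P(urn B | data) = 0.60766.
The predictive probability is P(green next | data) = (10/11)(0.39234) + (4/5)(0.60766) = 0.8428.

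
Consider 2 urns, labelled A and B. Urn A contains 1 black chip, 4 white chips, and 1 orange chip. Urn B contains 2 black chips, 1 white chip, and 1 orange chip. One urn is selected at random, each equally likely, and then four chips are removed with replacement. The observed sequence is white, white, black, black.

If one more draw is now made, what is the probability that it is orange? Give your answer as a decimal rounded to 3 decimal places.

Compute the likelihood of the observed sequence for each case: P(data | urn A) = (4/6)(4/6)(1/6)(1/6) = 0.012346; P(data | urn B) = (1/4)(1/4)(2/4)(2/4) = 0.015625.
The prior-weighted likelihoods are 1/2 · 0.012346 = 0.0061728, 1/2 · 0.015625 = 0.0078125; summing to 0.013985.
Dividing through by the total gives posterior P(urn A | data) = 0.44138, P(urn B | data) = 0.55862.
So P(orange next | data) = Σ P(orange next | H) P(H | data) = (1/6)(0.44138) + (1/4)(0.55862) = 0.21322.

0.213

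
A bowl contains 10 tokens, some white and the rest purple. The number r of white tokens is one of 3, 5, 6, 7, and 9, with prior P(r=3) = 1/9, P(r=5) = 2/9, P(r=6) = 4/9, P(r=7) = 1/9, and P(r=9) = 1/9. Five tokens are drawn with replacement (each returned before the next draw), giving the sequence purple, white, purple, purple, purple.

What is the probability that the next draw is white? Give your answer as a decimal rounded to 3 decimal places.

Compute the likelihood of the observed sequence for each case: P(data | r = 3) = (7/10)(3/10)(7/10)(7/10)(7/10) = 0.07203; P(data | r = 5) = (5/10)(5/10)(5/10)(5/10)(5/10) = 0.03125; P(data | r = 6) = (4/10)(6/10)(4/10)(4/10)(4/10) = 0.01536; P(data | r = 7) = (3/10)(7/10)(3/10)(3/10)(3/10) = 0.00567; P(data | r = 9) = (1/10)(9/10)(1/10)(1/10)(1/10) = 9e-05.
Weighting by the prior gives 1/9 · 0.07203 = 0.0080033, 2/9 · 0.03125 = 0.0069444, 4/9 · 0.01536 = 0.0068267, 1/9 · 0.00567 = 0.00063, 1/9 · 9e-05 = 1e-05; summing to 0.022414.
The posterior is then P(r = 3 | data) = 0.35706, P(r = 5 | data) = 0.30982, P(r = 6 | data) = 0.30457, P(r = 7 | data) = 0.028107, P(r = 9 | data) = 0.00044614.
Averaging over the posterior, P(white next | data) = (3/10)(0.35706) + (1/2)(0.30982) + (3/5)(0.30457) + (7/10)(0.028107) + (9/10)(0.00044614) = 0.46484.

0.465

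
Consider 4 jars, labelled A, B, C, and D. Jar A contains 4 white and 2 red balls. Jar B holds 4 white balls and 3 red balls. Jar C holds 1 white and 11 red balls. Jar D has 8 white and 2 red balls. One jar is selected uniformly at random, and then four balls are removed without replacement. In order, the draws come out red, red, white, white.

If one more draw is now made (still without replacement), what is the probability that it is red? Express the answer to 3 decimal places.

0.164

For each hypothesis, P(data | H) works out to: P(data | jar A) = (2/6)(1/5)(4/4)(3/3) = 1/15; P(data | jar B) = (3/7)(2/6)(4/5)(3/4) = 3/35; P(data | jar C) = (11/12)(10/11)(1/10)(0/9) = 0; P(data | jar D) = (2/10)(1/9)(8/8)(7/7) = 1/45.
The prior-weighted likelihoods are 1/4 · 1/15 = 1/60, 1/4 · 3/35 = 3/140, 1/4 · 0 = 0, 1/4 · 1/45 = 1/180; summing to 11/252.
Dividing through by the total gives posterior P(jar A | data) = 21/55, P(jar B | data) = 27/55, P(jar C | data) = 0, P(jar D | data) = 7/55.
Averaging over the posterior, P(red next | data) = (0)(21/55) + (1/3)(27/55) + (0)(7/55) = 9/55.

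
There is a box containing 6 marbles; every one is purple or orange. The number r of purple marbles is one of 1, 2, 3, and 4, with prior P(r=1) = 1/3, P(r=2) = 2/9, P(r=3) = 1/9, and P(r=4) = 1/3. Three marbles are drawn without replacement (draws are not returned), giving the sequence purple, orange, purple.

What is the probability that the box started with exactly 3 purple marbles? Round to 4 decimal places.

Compute the likelihood of the observed sequence for each case: P(data | r = 1) = (1/6)(5/5)(0/4) = 0; P(data | r = 2) = (2/6)(4/5)(1/4) = 1/15; P(data | r = 3) = (3/6)(3/5)(2/4) = 3/20; P(data | r = 4) = (4/6)(2/5)(3/4) = 1/5.
Weighting by the prior gives 1/3 · 0 = 0, 2/9 · 1/15 = 2/135, 1/9 · 3/20 = 1/60, 1/3 · 1/5 = 1/15; summing to 53/540.
Therefore the posterior P(r = 3 | data) = (1/60) / (53/540) = 9/53.

0.1698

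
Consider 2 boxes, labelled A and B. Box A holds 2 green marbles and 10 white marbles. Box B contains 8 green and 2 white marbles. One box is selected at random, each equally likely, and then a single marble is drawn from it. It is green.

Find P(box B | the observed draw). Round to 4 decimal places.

Compute the likelihood of this draw for each case: P(data | box A) = (2/12) = 1/6; P(data | box B) = (8/10) = 4/5.
Multiplying each by its prior: 1/2 · 1/6 = 1/12, 1/2 · 4/5 = 2/5; summing to 29/60.
So P(box B | data) = (2/5) / (29/60) = 24/29.

0.8276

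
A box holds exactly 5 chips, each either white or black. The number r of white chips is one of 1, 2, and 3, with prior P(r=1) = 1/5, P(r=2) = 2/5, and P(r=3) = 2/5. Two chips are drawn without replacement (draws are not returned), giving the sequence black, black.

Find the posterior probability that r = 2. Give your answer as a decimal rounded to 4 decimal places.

The likelihood of the observed sequence under each hypothesis: P(data | r = 1) = (4/5)(3/4) = 3/5; P(data | r = 2) = (3/5)(2/4) = 3/10; P(data | r = 3) = (2/5)(1/4) = 1/10.
The prior-weighted likelihoods are 1/5 · 3/5 = 3/25, 2/5 · 3/10 = 3/25, 2/5 · 1/10 = 1/25; with total 7/25.
So P(r = 2 | data) = (3/25) / (7/25) = 3/7.

0.4286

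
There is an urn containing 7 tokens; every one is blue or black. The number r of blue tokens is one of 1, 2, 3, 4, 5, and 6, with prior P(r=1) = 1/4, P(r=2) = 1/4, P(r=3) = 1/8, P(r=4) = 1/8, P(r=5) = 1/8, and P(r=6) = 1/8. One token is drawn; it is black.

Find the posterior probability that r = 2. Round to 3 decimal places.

The likelihood of this draw under each hypothesis: P(data | r = 1) = (6/7) = 6/7; P(data | r = 2) = (5/7) = 5/7; P(data | r = 3) = (4/7) = 4/7; P(data | r = 4) = (3/7) = 3/7; P(data | r = 5) = (2/7) = 2/7; P(data | r = 6) = (1/7) = 1/7.
Multiplying each by its prior: 1/4 · 6/7 = 3/14, 1/4 · 5/7 = 5/28, 1/8 · 4/7 = 1/14, 1/8 · 3/7 = 3/56, 1/8 · 2/7 = 1/28, 1/8 · 1/7 = 1/56; summing to 4/7.
Therefore the posterior P(r = 2 | data) = (5/28) / (4/7) = 5/16.

0.313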